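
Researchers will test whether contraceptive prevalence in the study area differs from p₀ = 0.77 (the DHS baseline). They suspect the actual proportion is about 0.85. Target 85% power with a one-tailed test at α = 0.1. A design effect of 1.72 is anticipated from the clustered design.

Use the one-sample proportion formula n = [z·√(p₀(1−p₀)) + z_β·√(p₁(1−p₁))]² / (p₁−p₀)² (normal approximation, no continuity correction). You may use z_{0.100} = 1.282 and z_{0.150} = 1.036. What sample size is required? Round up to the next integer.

n = 223

n = [z_α·√(p₀q₀) + z_β·√(p₁q₁)]² / (p₁ − p₀)²
  = [1.282·√(0.77·0.23) + 1.036·√(0.85·0.15)]² / (0.08)²
  = [1.282·0.4208 + 1.036·0.3571]² / 0.0064
  = [0.9094]² / 0.0064
  = 129.23
Design effect: 1.72 × 129.23 = 222.27.
Round up → n = 223.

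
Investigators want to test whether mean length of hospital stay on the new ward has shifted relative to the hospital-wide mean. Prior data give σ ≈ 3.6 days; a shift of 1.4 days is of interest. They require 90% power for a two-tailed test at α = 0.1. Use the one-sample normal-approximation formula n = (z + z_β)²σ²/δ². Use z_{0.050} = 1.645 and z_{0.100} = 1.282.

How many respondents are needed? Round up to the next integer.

n = 57

n = (z_{α/2} + z_β)² · σ² / δ²
  = (1.645 + 1.282)² · 3.6² / 1.4²
  = 8.5673 · 12.96 / 1.96
  = 56.65
Round up → n = 57.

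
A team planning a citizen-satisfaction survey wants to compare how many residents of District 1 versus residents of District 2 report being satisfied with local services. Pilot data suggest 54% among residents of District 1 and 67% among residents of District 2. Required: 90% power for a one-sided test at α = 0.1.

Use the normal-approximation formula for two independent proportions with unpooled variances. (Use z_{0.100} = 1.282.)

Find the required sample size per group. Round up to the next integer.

n = (z_α + z_β)² · [p₁(1−p₁) + p₂(1−p₂)] / (p₁ − p₂)²
  = (1.282 + 1.282)² · (0.54·0.46 + 0.67·0.33) / (-0.13)²
  = (2.564)² · (0.2484 + 0.2211) / 0.0169
  = 6.5741 · 0.4695 / 0.0169
  = 182.64
Round up → n = 183 per group.

n = 183 per group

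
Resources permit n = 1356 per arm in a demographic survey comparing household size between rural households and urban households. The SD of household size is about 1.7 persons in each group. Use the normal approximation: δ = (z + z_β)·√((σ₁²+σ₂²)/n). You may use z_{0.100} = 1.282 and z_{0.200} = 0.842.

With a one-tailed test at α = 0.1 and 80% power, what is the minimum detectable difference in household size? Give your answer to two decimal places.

Minimum detectable difference ≈ 0.14 persons

δ = (z_α + z_β) · √((σ₁²+σ₂²)/n)
  = (1.282 + 0.842) · √(5.78/1356)
  = 2.124 · √0.00426
  = 2.124 · 0.0653
  = 0.1387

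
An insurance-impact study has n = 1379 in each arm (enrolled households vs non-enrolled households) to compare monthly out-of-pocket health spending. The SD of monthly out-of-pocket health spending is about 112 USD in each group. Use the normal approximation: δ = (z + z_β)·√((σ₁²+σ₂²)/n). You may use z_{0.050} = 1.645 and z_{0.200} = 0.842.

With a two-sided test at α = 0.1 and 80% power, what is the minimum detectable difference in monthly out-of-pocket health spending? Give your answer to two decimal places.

Minimum detectable difference ≈ 10.61 USD

δ = (z_{α/2} + z_β) · √((σ₁²+σ₂²)/n)
  = (1.645 + 0.842) · √(25088/1379)
  = 2.487 · √18.1929
  = 2.487 · 4.2653
  = 10.6078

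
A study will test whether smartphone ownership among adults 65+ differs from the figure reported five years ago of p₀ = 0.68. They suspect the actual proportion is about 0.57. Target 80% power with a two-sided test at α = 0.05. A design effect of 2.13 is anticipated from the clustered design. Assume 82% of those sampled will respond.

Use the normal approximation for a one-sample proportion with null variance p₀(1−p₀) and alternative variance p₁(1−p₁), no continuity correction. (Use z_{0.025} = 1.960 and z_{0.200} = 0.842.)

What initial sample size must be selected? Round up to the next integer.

n = [z_{α/2}·√(p₀q₀) + z_β·√(p₁q₁)]² / (p₁ − p₀)²
  = [1.960·√(0.68·0.32) + 0.842·√(0.57·0.43)]² / (-0.11)²
  = [1.960·0.4665 + 0.842·0.4951]² / 0.0121
  = [1.3311]² / 0.0121
  = 146.44
Design effect: 2.13 × 146.44 = 311.92.
Adjust for 82% response: 311.92 / 0.82 = 380.39.
Round up → n = 381.

n = 381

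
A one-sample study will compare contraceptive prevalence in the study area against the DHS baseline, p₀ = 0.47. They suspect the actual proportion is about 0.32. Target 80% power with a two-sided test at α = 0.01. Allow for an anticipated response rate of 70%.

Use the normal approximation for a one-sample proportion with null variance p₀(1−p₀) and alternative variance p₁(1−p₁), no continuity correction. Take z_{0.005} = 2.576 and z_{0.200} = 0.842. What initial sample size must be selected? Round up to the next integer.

n = 179

n = [z_{α/2}·√(p₀q₀) + z_β·√(p₁q₁)]² / (p₁ − p₀)²
  = [2.576·√(0.47·0.53) + 0.842·√(0.32·0.68)]² / (-0.15)²
  = [2.576·0.4991 + 0.842·0.4665]² / 0.0225
  = [1.6785]² / 0.0225
  = 125.21
Adjust for 70% response: 125.21 / 0.70 = 178.87.
Round up → n = 179.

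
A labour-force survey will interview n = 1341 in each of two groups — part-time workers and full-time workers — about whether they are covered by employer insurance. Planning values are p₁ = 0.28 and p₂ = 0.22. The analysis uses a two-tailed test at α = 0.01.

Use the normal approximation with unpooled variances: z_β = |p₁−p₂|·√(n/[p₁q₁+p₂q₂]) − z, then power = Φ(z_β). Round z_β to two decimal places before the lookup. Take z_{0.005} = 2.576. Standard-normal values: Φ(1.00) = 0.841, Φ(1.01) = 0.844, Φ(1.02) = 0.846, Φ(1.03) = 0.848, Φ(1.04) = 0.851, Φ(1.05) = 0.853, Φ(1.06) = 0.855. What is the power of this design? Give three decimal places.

z_β = |p₁−p₂|·√(n/[p₁q₁+p₂q₂]) − z_{α/2}
    = 0.06 · √(1341/0.3732) − 2.576
    = 0.06 · 59.9437 − 2.576
    = 3.5966 − 2.576 = 1.0206 → 1.02
Power = Φ(1.02) = 0.846.

Power ≈ 0.846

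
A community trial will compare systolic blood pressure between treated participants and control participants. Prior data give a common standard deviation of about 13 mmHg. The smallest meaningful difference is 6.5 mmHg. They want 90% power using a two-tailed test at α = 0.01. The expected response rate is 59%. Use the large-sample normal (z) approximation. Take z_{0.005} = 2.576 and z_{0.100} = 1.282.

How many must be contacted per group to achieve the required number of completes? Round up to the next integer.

n = (z_{α/2} + z_β)² · (σ₁² + σ₂²) / δ²
  = (2.576 + 1.282)² · (2·13² = 338) / 6.5²
  = 14.8842 · 338 / 42.25
  = 119.07
Adjust for 59% response: 119.07 / 0.59 = 201.82.
Round up → n = 202 per group.

n = 202 per group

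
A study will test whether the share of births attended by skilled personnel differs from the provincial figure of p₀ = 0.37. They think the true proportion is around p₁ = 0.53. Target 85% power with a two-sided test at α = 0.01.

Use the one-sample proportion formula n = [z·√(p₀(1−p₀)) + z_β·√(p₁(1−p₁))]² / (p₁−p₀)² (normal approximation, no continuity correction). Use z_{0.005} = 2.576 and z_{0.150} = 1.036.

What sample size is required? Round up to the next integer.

n = 122

n = [z_{α/2}·√(p₀q₀) + z_β·√(p₁q₁)]² / (p₁ − p₀)²
  = [2.576·√(0.37·0.63) + 1.036·√(0.53·0.47)]² / (0.16)²
  = [2.576·0.4828 + 1.036·0.4991]² / 0.0256
  = [1.7608]² / 0.0256
  = 121.11
Round up → n = 122.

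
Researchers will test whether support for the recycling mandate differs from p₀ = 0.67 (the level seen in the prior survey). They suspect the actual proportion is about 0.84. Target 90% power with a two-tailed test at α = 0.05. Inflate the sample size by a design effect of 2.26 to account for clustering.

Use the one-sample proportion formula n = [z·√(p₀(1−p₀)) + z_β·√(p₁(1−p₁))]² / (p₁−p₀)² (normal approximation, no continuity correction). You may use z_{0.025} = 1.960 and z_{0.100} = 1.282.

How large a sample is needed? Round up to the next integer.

n = 152

n = [z_{α/2}·√(p₀q₀) + z_β·√(p₁q₁)]² / (p₁ − p₀)²
  = [1.960·√(0.67·0.33) + 1.282·√(0.84·0.16)]² / (0.17)²
  = [1.960·0.4702 + 1.282·0.3666]² / 0.0289
  = [1.3916]² / 0.0289
  = 67.01
Design effect: 2.26 × 67.01 = 151.44.
Round up → n = 152.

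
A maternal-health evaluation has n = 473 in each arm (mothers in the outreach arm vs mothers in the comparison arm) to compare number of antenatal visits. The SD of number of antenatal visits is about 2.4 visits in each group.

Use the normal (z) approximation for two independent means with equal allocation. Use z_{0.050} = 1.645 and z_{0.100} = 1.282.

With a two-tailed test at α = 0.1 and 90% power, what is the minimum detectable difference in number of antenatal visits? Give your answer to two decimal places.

Minimum detectable difference ≈ 0.46 visits

δ = (z_{α/2} + z_β) · √((σ₁²+σ₂²)/n)
  = (1.645 + 1.282) · √(11.52/473)
  = 2.927 · √0.02436
  = 2.927 · 0.1561
  = 0.4568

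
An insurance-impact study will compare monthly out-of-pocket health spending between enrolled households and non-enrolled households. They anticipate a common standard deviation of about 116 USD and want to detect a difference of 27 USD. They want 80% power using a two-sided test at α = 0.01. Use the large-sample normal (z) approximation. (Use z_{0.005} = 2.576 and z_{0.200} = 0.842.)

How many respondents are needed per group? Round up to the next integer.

n = (z_{α/2} + z_β)² · (σ₁² + σ₂²) / δ²
  = (2.576 + 0.842)² · (2·116² = 26912) / 27²
  = 11.6827 · 26912 / 729
  = 431.28
Round up → n = 432 per group.

n = 432 per group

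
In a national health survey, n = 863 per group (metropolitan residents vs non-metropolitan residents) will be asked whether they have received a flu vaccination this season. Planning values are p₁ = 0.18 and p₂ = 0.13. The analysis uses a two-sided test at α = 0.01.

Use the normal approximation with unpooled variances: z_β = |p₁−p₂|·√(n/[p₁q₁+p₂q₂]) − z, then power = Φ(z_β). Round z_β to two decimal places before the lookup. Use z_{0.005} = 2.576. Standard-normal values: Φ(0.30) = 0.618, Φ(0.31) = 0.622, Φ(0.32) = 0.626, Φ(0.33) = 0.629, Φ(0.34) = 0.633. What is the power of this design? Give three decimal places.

z_β = |p₁−p₂|·√(n/[p₁q₁+p₂q₂]) − z_{α/2}
    = 0.05 · √(863/0.2607) − 2.576
    = 0.05 · 57.5354 − 2.576
    = 2.8768 − 2.576 = 0.3008 → 0.30
Power = Φ(0.30) = 0.618.

Power ≈ 0.618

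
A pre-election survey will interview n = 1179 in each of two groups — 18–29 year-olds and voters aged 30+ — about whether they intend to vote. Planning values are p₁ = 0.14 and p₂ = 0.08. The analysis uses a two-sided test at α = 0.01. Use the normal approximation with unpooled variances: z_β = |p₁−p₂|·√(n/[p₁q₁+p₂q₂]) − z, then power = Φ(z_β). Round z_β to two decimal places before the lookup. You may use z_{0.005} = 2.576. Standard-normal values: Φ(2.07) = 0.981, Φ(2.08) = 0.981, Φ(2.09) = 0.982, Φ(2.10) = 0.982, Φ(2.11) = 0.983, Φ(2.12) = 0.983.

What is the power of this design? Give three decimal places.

Power ≈ 0.982

z_β = |p₁−p₂|·√(n/[p₁q₁+p₂q₂]) − z_{α/2}
    = 0.06 · √(1179/0.1940) − 2.576
    = 0.06 · 77.9572 − 2.576
    = 4.6774 − 2.576 = 2.1014 → 2.10
Power = Φ(2.10) = 0.982.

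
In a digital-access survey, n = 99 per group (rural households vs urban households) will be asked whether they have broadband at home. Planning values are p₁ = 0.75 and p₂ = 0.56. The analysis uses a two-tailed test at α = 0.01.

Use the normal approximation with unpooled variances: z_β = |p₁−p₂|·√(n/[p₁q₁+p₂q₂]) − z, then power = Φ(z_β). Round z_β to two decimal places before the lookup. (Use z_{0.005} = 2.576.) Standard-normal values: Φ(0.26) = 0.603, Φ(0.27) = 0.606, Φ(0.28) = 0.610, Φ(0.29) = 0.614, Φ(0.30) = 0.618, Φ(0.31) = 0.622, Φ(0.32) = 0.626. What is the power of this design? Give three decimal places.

z_β = |p₁−p₂|·√(n/[p₁q₁+p₂q₂]) − z_{α/2}
    = 0.19 · √(99/0.4339) − 2.576
    = 0.19 · 15.1051 − 2.576
    = 2.8700 − 2.576 = 0.2940 → 0.29
Power = Φ(0.29) = 0.614.

Power ≈ 0.614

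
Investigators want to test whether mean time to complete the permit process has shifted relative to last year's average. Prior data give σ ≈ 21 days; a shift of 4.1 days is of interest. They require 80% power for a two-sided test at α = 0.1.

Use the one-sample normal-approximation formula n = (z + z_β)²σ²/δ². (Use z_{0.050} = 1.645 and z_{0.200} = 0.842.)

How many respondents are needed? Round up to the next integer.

n = (z_{α/2} + z_β)² · σ² / δ²
  = (1.645 + 0.842)² · 21² / 4.1²
  = 6.1852 · 441 / 16.81
  = 162.26
Round up → n = 163.

n = 163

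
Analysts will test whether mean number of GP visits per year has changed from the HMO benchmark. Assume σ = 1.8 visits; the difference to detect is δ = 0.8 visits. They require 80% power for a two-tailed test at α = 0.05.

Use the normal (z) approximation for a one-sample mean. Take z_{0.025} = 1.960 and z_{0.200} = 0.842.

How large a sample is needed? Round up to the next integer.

n = 40

n = (z_{α/2} + z_β)² · σ² / δ²
  = (1.960 + 0.842)² · 1.8² / 0.8²
  = 7.8512 · 3.24 / 0.64
  = 39.75
Round up → n = 40.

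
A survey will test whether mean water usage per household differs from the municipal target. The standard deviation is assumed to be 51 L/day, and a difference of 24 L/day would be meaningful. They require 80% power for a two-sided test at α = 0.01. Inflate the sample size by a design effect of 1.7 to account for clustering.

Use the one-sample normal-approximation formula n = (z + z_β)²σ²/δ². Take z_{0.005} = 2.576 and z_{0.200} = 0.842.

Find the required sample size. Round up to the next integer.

n = (z_{α/2} + z_β)² · σ² / δ²
  = (2.576 + 0.842)² · 51² / 24²
  = 11.6827 · 2601 / 576
  = 52.75
Design effect: 1.7 × 52.75 = 89.68.
Round up → n = 90.

n = 90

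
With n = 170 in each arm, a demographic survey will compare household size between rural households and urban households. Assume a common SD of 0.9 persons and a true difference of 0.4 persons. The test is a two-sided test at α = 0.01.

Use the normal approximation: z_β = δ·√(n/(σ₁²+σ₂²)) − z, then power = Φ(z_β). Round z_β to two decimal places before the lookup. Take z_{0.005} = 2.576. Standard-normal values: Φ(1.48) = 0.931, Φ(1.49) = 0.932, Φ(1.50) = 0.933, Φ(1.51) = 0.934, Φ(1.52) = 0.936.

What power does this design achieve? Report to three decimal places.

Power ≈ 0.936

z_β = δ·√(n/(σ₁²+σ₂²)) − z_{α/2}
    = 0.4 · √(170/1.62) − 2.576
    = 0.4 · 10.24394 − 2.576
    = 4.0976 − 2.576 = 1.5216 → 1.52
Power = Φ(1.52) = 0.936.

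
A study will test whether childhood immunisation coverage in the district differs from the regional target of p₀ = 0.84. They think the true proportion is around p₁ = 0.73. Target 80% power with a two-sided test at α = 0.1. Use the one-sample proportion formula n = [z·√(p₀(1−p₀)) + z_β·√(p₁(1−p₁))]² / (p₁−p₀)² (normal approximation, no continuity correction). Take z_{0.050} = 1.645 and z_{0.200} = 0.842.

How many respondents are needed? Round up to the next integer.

n = 79

n = [z_{α/2}·√(p₀q₀) + z_β·√(p₁q₁)]² / (p₁ − p₀)²
  = [1.645·√(0.84·0.16) + 0.842·√(0.73·0.27)]² / (-0.11)²
  = [1.645·0.3666 + 0.842·0.4440]² / 0.0121
  = [0.9769]² / 0.0121
  = 78.87
Round up → n = 79.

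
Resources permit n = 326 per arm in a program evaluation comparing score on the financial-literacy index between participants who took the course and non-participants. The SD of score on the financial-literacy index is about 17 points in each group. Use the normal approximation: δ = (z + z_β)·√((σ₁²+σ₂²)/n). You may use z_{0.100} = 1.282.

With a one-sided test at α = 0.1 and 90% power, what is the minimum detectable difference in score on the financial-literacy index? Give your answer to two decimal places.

Minimum detectable difference ≈ 3.41 points

δ = (z_α + z_β) · √((σ₁²+σ₂²)/n)
  = (1.282 + 1.282) · √(578/326)
  = 2.564 · √1.773
  = 2.564 · 1.3315
  = 3.4141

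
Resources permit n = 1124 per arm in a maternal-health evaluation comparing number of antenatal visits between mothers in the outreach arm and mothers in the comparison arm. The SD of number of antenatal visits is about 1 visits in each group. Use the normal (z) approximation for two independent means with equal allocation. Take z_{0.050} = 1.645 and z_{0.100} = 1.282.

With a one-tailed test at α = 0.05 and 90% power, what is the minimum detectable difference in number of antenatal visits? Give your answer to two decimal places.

Minimum detectable difference ≈ 0.12 visits

δ = (z_α + z_β) · √((σ₁²+σ₂²)/n)
  = (1.645 + 1.282) · √(2/1124)
  = 2.927 · √0.00178
  = 2.927 · 0.0422
  = 0.1235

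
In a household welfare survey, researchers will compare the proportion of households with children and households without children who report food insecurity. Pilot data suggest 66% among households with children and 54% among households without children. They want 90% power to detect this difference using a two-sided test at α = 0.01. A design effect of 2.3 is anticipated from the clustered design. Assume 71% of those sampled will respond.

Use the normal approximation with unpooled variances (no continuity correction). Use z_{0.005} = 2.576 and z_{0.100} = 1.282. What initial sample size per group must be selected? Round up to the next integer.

n = (z_{α/2} + z_β)² · [p₁(1−p₁) + p₂(1−p₂)] / (p₁ − p₂)²
  = (2.576 + 1.282)² · (0.66·0.34 + 0.54·0.46) / (0.12)²
  = (3.858)² · (0.2244 + 0.2484) / 0.0144
  = 14.8842 · 0.4728 / 0.0144
  = 488.70
Design effect: 2.3 × 488.70 = 1124.00.
Adjust for 71% response: 1124.00 / 0.71 = 1583.10.
Round up → n = 1584 per group.

n = 1584 per group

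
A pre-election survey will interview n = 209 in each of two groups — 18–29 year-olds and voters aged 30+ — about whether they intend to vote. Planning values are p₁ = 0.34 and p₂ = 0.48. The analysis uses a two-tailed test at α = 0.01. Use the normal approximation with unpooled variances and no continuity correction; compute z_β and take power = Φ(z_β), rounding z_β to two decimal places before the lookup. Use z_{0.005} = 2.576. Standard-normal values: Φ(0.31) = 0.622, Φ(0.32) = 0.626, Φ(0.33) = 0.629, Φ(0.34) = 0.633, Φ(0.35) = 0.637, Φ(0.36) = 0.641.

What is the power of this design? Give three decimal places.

z_β = |p₁−p₂|·√(n/[p₁q₁+p₂q₂]) − z_{α/2}
    = 0.14 · √(209/0.4740) − 2.576
    = 0.14 · 20.9983 − 2.576
    = 2.9398 − 2.576 = 0.3638 → 0.36
Power = Φ(0.36) = 0.641.

Power ≈ 0.641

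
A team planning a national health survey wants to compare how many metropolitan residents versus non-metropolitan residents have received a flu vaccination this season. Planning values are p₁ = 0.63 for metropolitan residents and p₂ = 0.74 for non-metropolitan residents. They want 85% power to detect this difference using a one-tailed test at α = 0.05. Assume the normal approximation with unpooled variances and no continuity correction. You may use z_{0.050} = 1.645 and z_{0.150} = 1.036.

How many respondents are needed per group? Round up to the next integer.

n = 253 per group

n = (z_α + z_β)² · [p₁(1−p₁) + p₂(1−p₂)] / (p₁ − p₂)²
  = (1.645 + 1.036)² · (0.63·0.37 + 0.74·0.26) / (-0.11)²
  = (2.681)² · (0.2331 + 0.1924) / 0.0121
  = 7.1878 · 0.4255 / 0.0121
  = 252.76
Round up → n = 253 per group.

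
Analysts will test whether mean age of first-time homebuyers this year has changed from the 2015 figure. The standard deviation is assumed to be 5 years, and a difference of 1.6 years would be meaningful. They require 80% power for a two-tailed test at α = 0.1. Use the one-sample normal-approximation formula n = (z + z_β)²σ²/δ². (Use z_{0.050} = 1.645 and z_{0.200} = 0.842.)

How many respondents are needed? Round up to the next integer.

n = (z_{α/2} + z_β)² · σ² / δ²
  = (1.645 + 0.842)² · 5² / 1.6²
  = 6.1852 · 25 / 2.56
  = 60.40
Round up → n = 61.

n = 61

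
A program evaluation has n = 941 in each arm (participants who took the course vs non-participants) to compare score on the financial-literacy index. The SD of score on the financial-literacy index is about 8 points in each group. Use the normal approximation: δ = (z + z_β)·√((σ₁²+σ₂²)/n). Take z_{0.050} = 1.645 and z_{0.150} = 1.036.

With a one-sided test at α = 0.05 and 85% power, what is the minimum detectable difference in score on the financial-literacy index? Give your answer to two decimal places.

Minimum detectable difference ≈ 0.99 points

δ = (z_α + z_β) · √((σ₁²+σ₂²)/n)
  = (1.645 + 1.036) · √(128/941)
  = 2.681 · √0.13603
  = 2.681 · 0.3688
  = 0.9888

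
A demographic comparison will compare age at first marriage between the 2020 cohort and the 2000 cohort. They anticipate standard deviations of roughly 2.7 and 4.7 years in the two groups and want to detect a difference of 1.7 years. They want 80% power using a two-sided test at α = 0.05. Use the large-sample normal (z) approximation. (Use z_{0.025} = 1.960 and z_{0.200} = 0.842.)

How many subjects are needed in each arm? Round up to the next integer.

n = 80 per group

n = (z_{α/2} + z_β)² · (σ₁² + σ₂²) / δ²
  = (1.960 + 0.842)² · (2.7² + 4.7² = 29.38) / 1.7²
  = 7.8512 · 29.38 / 2.89
  = 79.82
Round up → n = 80 per group.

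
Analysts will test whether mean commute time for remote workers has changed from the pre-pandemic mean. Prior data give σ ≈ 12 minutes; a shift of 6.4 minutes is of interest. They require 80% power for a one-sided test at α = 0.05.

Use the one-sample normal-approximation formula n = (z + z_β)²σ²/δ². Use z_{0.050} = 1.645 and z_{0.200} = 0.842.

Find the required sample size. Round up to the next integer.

n = (z_α + z_β)² · σ² / δ²
  = (1.645 + 0.842)² · 12² / 6.4²
  = 6.1852 · 144 / 40.96
  = 21.74
Round up → n = 22.

n = 22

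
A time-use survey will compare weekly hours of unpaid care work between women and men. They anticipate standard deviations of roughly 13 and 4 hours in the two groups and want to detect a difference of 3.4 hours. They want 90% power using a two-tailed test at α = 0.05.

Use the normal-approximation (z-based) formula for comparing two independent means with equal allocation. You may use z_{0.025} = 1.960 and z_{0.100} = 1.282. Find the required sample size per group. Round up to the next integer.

n = 169 per group

n = (z_{α/2} + z_β)² · (σ₁² + σ₂²) / δ²
  = (1.960 + 1.282)² · (13² + 4² = 185) / 3.4²
  = 10.5106 · 185 / 11.56
  = 168.21
Round up → n = 169 per group.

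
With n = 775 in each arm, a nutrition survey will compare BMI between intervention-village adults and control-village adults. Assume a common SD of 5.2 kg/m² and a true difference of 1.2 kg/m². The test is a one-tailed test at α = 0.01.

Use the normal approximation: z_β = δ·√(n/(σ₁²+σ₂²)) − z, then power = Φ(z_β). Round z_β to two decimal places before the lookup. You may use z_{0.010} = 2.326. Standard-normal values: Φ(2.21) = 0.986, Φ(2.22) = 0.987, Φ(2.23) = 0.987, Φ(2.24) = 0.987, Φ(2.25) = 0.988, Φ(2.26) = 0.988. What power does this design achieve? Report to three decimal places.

z_β = δ·√(n/(σ₁²+σ₂²)) − z_α
    = 1.2 · √(775/54.08) − 2.326
    = 1.2 · 3.78558 − 2.326
    = 4.5427 − 2.326 = 2.2167 → 2.22
Power = Φ(2.22) = 0.987.

Power ≈ 0.987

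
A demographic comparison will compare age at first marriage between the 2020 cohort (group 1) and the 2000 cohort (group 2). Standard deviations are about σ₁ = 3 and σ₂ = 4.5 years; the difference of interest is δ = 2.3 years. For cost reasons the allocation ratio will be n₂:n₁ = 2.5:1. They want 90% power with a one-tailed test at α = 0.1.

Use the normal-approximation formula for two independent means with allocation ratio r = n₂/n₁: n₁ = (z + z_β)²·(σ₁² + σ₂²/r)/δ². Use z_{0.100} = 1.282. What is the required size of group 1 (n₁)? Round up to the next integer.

n₁ = 22

n₁ = (z_α + z_β)² · (σ₁² + σ₂²/r) / δ²
   = (1.282 + 1.282)² · (3² + 4.5²/2.5) / 2.3²
   = 6.5741 · (9 + 8.1) / 5.29
   = 6.5741 · 17.1 / 5.29
   = 21.25
Round up → n₁ = 22; n₂ = r·n₁ = 2.5 × 22 = 55.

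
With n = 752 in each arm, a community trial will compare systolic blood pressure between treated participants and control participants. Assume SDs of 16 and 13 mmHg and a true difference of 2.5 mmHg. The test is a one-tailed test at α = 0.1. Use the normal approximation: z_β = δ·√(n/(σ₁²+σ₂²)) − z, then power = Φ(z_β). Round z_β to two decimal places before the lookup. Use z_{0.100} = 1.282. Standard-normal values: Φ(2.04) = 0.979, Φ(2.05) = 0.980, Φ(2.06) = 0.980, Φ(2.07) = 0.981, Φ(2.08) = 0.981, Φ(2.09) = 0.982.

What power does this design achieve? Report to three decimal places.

Power ≈ 0.979

z_β = δ·√(n/(σ₁²+σ₂²)) − z_α
    = 2.5 · √(752/425) − 1.282
    = 2.5 · 1.33019 − 1.282
    = 3.3255 − 1.282 = 2.0435 → 2.04
Power = Φ(2.04) = 0.979.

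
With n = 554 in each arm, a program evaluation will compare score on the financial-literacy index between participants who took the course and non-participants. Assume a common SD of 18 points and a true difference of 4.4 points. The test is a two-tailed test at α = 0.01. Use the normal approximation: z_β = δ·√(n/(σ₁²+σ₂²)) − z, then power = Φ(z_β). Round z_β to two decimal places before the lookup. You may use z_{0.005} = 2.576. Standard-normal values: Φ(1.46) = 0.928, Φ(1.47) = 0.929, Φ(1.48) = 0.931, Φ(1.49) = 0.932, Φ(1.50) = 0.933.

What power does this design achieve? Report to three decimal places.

Power ≈ 0.932

z_β = δ·√(n/(σ₁²+σ₂²)) − z_{α/2}
    = 4.4 · √(554/648) − 2.576
    = 4.4 · 0.92463 − 2.576
    = 4.0684 − 2.576 = 1.4924 → 1.49
Power = Φ(1.49) = 0.932.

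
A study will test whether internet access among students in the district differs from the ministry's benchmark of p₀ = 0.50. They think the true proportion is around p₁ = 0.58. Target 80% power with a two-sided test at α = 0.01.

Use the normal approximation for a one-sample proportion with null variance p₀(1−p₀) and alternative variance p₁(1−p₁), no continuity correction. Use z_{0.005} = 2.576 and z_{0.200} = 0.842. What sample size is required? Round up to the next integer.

n = 454

n = [z_{α/2}·√(p₀q₀) + z_β·√(p₁q₁)]² / (p₁ − p₀)²
  = [2.576·√(0.50·0.50) + 0.842·√(0.58·0.42)]² / (0.08)²
  = [2.576·0.5000 + 0.842·0.4936]² / 0.0064
  = [1.7036]² / 0.0064
  = 453.46
Round up → n = 454.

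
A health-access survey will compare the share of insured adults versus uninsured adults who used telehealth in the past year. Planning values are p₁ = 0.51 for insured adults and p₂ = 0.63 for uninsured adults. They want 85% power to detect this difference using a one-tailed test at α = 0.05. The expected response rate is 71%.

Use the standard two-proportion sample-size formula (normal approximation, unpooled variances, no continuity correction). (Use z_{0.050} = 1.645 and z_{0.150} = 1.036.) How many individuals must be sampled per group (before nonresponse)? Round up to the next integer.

n = (z_α + z_β)² · [p₁(1−p₁) + p₂(1−p₂)] / (p₁ − p₂)²
  = (1.645 + 1.036)² · (0.51·0.49 + 0.63·0.37) / (-0.12)²
  = (2.681)² · (0.2499 + 0.2331) / 0.0144
  = 7.1878 · 0.4830 / 0.0144
  = 241.09
Adjust for 71% response: 241.09 / 0.71 = 339.56.
Round up → n = 340 per group.

n = 340 per group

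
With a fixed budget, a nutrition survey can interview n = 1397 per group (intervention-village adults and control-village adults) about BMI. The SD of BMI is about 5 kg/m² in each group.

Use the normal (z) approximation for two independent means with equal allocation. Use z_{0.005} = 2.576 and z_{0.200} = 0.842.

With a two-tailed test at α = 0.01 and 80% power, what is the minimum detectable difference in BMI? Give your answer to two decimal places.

Minimum detectable difference ≈ 0.65 kg/m²

δ = (z_{α/2} + z_β) · √((σ₁²+σ₂²)/n)
  = (2.576 + 0.842) · √(50/1397)
  = 3.418 · √0.03579
  = 3.418 · 0.1892
  = 0.6466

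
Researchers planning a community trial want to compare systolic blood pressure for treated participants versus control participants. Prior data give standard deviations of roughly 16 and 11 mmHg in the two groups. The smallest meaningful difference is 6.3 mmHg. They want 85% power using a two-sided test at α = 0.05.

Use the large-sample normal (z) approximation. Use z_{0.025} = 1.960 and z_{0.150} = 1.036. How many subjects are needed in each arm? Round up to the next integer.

n = (z_{α/2} + z_β)² · (σ₁² + σ₂²) / δ²
  = (1.960 + 1.036)² · (16² + 11² = 377) / 6.3²
  = 8.9760 · 377 / 39.69
  = 85.26
Round up → n = 86 per group.

n = 86 per group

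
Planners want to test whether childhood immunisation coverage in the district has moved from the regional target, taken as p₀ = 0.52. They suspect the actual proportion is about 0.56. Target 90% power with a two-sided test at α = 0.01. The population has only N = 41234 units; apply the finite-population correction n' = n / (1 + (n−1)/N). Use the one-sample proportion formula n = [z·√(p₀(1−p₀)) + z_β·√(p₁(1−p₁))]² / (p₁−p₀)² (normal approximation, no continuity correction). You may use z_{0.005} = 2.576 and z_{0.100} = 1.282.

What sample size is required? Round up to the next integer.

n = [z_{α/2}·√(p₀q₀) + z_β·√(p₁q₁)]² / (p₁ − p₀)²
  = [2.576·√(0.52·0.48) + 1.282·√(0.56·0.44)]² / (0.04)²
  = [2.576·0.4996 + 1.282·0.4964]² / 0.0016
  = [1.9233]² / 0.0016
  = 2312.02
Finite-population correction (N = 41234): 2312.02 / (1 + (2312.02 − 1)/41234) = 2189.31.
Round up → n = 2190.

n = 2190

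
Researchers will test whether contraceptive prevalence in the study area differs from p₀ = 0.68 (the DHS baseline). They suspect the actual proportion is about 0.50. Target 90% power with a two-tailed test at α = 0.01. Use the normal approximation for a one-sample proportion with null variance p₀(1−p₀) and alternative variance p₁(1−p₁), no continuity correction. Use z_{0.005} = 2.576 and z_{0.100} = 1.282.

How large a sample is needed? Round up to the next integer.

n = 105

n = [z_{α/2}·√(p₀q₀) + z_β·√(p₁q₁)]² / (p₁ − p₀)²
  = [2.576·√(0.68·0.32) + 1.282·√(0.50·0.50)]² / (-0.18)²
  = [2.576·0.4665 + 1.282·0.5000]² / 0.0324
  = [1.8426]² / 0.0324
  = 104.79
Round up → n = 105.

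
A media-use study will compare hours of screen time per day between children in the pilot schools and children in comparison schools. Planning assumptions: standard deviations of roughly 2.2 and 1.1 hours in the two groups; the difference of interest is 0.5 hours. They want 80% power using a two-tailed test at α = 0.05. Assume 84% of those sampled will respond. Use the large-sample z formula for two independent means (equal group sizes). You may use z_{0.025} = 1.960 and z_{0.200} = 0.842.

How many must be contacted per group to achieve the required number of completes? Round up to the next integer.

n = 227 per group

n = (z_{α/2} + z_β)² · (σ₁² + σ₂²) / δ²
  = (1.960 + 0.842)² · (2.2² + 1.1² = 6.05) / 0.5²
  = 7.8512 · 6.05 / 0.25
  = 190.00
Adjust for 84% response: 190.00 / 0.84 = 226.19.
Round up → n = 227 per group.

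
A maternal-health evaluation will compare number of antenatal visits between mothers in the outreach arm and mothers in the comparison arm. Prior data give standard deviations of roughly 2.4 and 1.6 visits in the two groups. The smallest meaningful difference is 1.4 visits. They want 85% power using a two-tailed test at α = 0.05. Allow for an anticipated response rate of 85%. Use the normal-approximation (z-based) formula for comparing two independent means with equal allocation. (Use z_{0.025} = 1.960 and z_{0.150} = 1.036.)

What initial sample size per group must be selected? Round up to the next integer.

n = 45 per group

n = (z_{α/2} + z_β)² · (σ₁² + σ₂²) / δ²
  = (1.960 + 1.036)² · (2.4² + 1.6² = 8.32) / 1.4²
  = 8.9760 · 8.32 / 1.96
  = 38.10
Adjust for 85% response: 38.10 / 0.85 = 44.83.
Round up → n = 45 per group.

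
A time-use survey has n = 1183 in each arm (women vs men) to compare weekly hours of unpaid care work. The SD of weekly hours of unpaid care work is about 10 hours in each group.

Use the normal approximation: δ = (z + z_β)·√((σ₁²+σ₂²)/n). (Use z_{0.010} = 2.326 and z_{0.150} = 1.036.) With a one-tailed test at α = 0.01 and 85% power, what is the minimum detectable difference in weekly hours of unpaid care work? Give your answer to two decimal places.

δ = (z_α + z_β) · √((σ₁²+σ₂²)/n)
  = (2.326 + 1.036) · √(200/1183)
  = 3.362 · √0.16906
  = 3.362 · 0.4112
  = 1.3824

Minimum detectable difference ≈ 1.38 hours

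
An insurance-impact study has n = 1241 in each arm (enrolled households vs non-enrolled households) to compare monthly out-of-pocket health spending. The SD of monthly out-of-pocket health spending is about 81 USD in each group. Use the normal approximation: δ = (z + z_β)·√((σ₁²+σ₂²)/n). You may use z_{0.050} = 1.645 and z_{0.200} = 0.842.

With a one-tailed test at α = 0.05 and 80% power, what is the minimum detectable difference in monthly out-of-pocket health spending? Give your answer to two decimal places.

Minimum detectable difference ≈ 8.09 USD

δ = (z_α + z_β) · √((σ₁²+σ₂²)/n)
  = (1.645 + 0.842) · √(13122/1241)
  = 2.487 · √10.5737
  = 2.487 · 3.2517
  = 8.0870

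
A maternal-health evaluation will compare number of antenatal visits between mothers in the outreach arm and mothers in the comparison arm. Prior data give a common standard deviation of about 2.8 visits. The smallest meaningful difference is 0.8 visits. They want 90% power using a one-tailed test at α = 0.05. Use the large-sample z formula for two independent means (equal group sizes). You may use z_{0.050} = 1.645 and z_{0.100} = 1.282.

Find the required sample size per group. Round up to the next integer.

n = (z_α + z_β)² · (σ₁² + σ₂²) / δ²
  = (1.645 + 1.282)² · (2·2.8² = 15.68) / 0.8²
  = 8.5673 · 15.68 / 0.64
  = 209.90
Round up → n = 210 per group.

n = 210 per group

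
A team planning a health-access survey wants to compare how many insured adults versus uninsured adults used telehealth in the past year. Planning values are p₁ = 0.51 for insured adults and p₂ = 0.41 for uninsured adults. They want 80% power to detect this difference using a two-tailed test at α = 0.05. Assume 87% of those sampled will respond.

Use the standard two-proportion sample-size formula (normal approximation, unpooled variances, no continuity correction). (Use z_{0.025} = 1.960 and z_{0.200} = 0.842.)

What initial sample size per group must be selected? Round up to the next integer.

n = (z_{α/2} + z_β)² · [p₁(1−p₁) + p₂(1−p₂)] / (p₁ − p₂)²
  = (1.960 + 0.842)² · (0.51·0.49 + 0.41·0.59) / (0.10)²
  = (2.802)² · (0.2499 + 0.2419) / 0.0100
  = 7.8512 · 0.4918 / 0.0100
  = 386.12
Adjust for 87% response: 386.12 / 0.87 = 443.82.
Round up → n = 444 per group.

n = 444 per group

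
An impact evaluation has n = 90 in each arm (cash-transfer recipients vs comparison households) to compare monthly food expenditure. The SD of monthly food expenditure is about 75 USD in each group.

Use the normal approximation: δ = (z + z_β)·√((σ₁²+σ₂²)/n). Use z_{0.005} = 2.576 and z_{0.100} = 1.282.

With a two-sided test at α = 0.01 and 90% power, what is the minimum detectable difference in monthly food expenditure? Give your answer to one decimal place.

Minimum detectable difference ≈ 43.1 USD

δ = (z_{α/2} + z_β) · √((σ₁²+σ₂²)/n)
  = (2.576 + 1.282) · √(11250/90)
  = 3.858 · √125
  = 3.858 · 11.1803
  = 43.1338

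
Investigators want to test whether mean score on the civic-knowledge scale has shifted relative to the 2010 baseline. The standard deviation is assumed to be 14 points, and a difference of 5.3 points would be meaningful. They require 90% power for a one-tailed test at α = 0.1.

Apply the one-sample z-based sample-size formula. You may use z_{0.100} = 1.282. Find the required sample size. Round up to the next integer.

n = 46

n = (z_α + z_β)² · σ² / δ²
  = (1.282 + 1.282)² · 14² / 5.3²
  = 6.5741 · 196 / 28.09
  = 45.87
Round up → n = 46.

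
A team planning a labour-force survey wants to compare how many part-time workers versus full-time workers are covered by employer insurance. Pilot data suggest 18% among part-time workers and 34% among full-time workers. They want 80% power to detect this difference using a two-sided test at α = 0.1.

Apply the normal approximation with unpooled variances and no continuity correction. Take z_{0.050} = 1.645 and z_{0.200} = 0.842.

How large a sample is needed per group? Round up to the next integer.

n = (z_{α/2} + z_β)² · [p₁(1−p₁) + p₂(1−p₂)] / (p₁ − p₂)²
  = (1.645 + 0.842)² · (0.18·0.82 + 0.34·0.66) / (-0.16)²
  = (2.487)² · (0.1476 + 0.2244) / 0.0256
  = 6.1852 · 0.3720 / 0.0256
  = 89.88
Round up → n = 90 per group.

n = 90 per group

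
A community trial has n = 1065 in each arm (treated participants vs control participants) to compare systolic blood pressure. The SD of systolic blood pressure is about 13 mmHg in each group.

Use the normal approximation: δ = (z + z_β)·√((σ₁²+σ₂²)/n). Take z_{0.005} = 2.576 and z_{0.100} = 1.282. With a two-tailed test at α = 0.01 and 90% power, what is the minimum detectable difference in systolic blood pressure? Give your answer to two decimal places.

Minimum detectable difference ≈ 2.17 mmHg

δ = (z_{α/2} + z_β) · √((σ₁²+σ₂²)/n)
  = (2.576 + 1.282) · √(338/1065)
  = 3.858 · √0.31737
  = 3.858 · 0.5634
  = 2.1734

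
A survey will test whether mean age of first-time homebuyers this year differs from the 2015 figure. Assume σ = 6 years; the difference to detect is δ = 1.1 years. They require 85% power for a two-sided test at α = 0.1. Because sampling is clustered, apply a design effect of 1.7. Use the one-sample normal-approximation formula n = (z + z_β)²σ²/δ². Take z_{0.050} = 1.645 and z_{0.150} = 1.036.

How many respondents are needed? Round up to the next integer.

n = (z_{α/2} + z_β)² · σ² / δ²
  = (1.645 + 1.036)² · 6² / 1.1²
  = 7.1878 · 36 / 1.21
  = 213.85
Design effect: 1.7 × 213.85 = 363.55.
Round up → n = 364.

n = 364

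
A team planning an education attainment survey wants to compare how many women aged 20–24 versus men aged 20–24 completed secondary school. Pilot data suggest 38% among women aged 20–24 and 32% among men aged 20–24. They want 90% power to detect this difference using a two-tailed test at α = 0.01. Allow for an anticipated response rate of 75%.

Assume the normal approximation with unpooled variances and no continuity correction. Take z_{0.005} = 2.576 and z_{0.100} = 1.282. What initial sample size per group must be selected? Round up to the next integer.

n = 2499 per group

n = (z_{α/2} + z_β)² · [p₁(1−p₁) + p₂(1−p₂)] / (p₁ − p₂)²
  = (2.576 + 1.282)² · (0.38·0.62 + 0.32·0.68) / (0.06)²
  = (3.858)² · (0.2356 + 0.2176) / 0.0036
  = 14.8842 · 0.4532 / 0.0036
  = 1873.75
Adjust for 75% response: 1873.75 / 0.75 = 2498.33.
Round up → n = 2499 per group.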